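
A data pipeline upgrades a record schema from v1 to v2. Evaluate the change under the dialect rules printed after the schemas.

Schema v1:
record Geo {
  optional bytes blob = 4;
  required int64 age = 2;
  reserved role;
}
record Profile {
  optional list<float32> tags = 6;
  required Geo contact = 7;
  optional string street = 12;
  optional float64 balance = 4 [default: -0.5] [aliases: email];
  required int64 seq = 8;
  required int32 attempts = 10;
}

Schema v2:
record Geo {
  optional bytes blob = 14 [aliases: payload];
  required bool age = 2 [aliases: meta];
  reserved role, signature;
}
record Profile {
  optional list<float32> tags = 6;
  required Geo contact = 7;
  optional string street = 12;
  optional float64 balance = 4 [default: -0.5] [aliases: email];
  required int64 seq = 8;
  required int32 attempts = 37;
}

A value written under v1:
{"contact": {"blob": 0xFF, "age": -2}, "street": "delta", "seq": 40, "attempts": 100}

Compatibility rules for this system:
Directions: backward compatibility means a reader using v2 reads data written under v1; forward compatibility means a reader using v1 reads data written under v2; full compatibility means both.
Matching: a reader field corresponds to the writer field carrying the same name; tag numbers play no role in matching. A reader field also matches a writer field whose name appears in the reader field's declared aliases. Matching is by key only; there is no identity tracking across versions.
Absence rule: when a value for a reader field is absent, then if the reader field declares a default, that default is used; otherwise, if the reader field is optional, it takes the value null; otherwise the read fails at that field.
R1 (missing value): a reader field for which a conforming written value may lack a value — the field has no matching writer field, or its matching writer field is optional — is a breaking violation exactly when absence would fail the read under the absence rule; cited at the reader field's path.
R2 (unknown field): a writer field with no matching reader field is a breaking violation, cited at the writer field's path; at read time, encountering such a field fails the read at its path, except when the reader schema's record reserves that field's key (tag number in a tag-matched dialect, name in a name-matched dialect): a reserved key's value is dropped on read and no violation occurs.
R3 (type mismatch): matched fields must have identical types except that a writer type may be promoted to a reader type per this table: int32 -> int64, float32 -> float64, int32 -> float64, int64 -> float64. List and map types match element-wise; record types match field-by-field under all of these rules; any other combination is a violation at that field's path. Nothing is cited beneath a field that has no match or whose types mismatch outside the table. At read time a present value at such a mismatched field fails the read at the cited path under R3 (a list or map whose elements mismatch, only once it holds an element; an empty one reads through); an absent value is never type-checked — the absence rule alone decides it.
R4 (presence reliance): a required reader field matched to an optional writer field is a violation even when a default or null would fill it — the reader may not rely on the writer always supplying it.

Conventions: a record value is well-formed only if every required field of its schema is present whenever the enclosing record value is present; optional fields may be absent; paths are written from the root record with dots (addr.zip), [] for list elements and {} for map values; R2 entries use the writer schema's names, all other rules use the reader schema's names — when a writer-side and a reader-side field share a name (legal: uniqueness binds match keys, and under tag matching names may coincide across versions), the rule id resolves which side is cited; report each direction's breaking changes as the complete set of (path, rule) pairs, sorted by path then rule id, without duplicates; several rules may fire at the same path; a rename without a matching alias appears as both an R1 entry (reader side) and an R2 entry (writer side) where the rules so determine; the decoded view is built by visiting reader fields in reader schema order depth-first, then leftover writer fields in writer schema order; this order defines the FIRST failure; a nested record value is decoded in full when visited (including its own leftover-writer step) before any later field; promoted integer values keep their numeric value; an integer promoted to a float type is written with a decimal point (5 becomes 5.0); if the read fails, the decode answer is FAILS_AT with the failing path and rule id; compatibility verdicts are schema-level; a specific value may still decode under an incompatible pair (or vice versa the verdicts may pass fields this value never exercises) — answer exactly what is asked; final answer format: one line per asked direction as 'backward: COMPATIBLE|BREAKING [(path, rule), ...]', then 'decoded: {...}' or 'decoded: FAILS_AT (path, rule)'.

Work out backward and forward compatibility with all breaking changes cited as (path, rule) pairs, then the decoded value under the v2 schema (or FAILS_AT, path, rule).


arrows below run writer -> reader for Profile
backward analysis of Profile with v2 as reader and v1 as writer:
  tags: list<float32> -> list<float32>, writer optional; from tags
  contact: Geo -> Geo, writer required; from contact
  street: string -> string, writer optional; from street
  balance: float64 -> float64, writer optional; from balance
  seq: int64 -> int64, writer required; from seq
  attempts: int32 -> int32, writer required; from attempts
  contact.blob: bytes -> bytes, writer optional; from contact.blob
  contact.age: int64 -> bool, writer required; from contact.age
  breaking: (contact.age, R3)
  => backward: BREAKING (1)
forward analysis of Profile with v1 as reader and v2 as writer:
  tags: list<float32> -> list<float32>, writer optional; from tags
  contact: Geo -> Geo, writer required; from contact
  street: string -> string, writer optional; from street
  balance: float64 -> float64, writer optional; from balance
  seq: int64 -> int64, writer required; from seq
  attempts: int32 -> int32, writer required; from attempts
  contact.blob: bytes -> bytes, writer optional; from contact.blob
  contact.age: bool -> int64, writer required; from contact.age
  breaking: (contact.age, R3)
  => forward: BREAKING (1)
decode (reader v2):
  tags := null (absent, optional -> null)
  contact.blob := 0xFF
  read fails at contact.age under R3
  => FAILS_AT (contact.age, R3)

backward: BREAKING [(contact.age, R3)]; forward: BREAKING [(contact.age, R3)]; decoded: FAILS_AT (contact.age, R3)


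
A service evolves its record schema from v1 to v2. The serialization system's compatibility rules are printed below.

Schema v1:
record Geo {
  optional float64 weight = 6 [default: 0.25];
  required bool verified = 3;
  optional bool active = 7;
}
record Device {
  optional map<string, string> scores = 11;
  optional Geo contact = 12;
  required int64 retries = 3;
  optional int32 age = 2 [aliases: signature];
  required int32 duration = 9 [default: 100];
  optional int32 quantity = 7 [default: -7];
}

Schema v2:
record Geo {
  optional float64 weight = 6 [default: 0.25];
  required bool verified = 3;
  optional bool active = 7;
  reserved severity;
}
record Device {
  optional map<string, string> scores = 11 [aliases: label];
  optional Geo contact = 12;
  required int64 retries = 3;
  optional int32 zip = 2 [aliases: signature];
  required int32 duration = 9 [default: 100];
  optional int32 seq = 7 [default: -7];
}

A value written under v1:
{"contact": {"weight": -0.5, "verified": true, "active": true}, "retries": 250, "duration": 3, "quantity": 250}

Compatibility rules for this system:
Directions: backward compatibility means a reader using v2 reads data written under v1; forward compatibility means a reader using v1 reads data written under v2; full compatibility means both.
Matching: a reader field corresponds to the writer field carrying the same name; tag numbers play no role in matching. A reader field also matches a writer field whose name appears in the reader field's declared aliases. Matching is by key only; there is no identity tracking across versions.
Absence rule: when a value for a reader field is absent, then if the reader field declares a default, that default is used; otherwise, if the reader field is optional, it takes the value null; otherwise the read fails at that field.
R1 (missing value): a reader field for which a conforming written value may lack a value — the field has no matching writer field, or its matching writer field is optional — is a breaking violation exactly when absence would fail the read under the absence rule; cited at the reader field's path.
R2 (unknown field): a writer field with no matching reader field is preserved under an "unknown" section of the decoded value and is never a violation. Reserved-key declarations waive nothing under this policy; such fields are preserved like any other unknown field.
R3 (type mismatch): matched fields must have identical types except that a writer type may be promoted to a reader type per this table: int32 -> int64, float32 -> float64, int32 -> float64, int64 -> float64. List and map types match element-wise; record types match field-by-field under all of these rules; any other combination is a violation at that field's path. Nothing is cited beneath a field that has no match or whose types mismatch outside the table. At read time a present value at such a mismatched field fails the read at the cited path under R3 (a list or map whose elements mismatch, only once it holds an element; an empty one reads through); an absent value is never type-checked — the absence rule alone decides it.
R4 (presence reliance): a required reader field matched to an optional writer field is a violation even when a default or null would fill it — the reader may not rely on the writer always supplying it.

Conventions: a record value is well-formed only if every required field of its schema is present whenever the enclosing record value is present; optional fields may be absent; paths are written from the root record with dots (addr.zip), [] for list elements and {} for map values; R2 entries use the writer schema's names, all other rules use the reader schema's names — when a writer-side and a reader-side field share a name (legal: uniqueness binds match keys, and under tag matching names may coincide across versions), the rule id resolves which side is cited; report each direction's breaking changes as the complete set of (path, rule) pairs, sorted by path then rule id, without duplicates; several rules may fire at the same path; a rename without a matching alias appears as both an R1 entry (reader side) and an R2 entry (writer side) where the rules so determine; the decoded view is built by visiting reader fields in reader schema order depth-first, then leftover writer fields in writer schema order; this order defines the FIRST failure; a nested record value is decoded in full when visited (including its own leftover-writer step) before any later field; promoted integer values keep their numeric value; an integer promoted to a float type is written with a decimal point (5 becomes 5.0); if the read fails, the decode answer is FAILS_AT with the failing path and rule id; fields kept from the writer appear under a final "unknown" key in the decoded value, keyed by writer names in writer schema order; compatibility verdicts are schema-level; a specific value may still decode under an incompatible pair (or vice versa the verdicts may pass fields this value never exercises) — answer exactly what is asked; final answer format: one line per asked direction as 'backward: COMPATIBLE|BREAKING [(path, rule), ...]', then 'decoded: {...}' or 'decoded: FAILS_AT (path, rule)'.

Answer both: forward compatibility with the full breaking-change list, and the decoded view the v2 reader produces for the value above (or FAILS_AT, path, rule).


forward: COMPATIBLE []; decoded: {"scores": null, "contact": {"weight": -0.5, "verified": true, "active": true}, "retries": 250, "zip": null, "duration": 3, "seq": -7, "unknown": {"quantity": 250}}

each type pair in Device: writer, then reader
forward for Device (reader v1, writer v2):
  scores <- scores (map<string, string> -> map<string, string>, writer optional)
  contact <- contact (Geo -> Geo, writer optional)
  retries <- retries (int64 -> int64, writer required)
  age: no writer-side match
  duration <- duration (int32 -> int32, writer required)
  quantity: no writer-side match
  writer zip: unknown to reader
  writer seq: unknown to reader
  contact.weight <- contact.weight (float64 -> float64, writer optional)
  contact.verified <- contact.verified (bool -> bool, writer required)
  contact.active <- contact.active (bool -> bool, writer optional)
  => forward: COMPATIBLE
decoding the Device value with the v2 reader:
  scores := null (not supplied -> null)
  contact.weight := -0.5
  contact.verified := true
  contact.active := true
  retries := 250
  zip := null (not supplied -> null)
  duration := 3
  seq := -7 (no value, default fills)
  writer quantity: kept under "unknown"
  => decoded: {"scores": null, "contact": {"weight": -0.5, "verified": true, "active": true}, "retries": 250, "zip": null, "duration": 3, "seq": -7, "unknown": {"quantity": 250}}


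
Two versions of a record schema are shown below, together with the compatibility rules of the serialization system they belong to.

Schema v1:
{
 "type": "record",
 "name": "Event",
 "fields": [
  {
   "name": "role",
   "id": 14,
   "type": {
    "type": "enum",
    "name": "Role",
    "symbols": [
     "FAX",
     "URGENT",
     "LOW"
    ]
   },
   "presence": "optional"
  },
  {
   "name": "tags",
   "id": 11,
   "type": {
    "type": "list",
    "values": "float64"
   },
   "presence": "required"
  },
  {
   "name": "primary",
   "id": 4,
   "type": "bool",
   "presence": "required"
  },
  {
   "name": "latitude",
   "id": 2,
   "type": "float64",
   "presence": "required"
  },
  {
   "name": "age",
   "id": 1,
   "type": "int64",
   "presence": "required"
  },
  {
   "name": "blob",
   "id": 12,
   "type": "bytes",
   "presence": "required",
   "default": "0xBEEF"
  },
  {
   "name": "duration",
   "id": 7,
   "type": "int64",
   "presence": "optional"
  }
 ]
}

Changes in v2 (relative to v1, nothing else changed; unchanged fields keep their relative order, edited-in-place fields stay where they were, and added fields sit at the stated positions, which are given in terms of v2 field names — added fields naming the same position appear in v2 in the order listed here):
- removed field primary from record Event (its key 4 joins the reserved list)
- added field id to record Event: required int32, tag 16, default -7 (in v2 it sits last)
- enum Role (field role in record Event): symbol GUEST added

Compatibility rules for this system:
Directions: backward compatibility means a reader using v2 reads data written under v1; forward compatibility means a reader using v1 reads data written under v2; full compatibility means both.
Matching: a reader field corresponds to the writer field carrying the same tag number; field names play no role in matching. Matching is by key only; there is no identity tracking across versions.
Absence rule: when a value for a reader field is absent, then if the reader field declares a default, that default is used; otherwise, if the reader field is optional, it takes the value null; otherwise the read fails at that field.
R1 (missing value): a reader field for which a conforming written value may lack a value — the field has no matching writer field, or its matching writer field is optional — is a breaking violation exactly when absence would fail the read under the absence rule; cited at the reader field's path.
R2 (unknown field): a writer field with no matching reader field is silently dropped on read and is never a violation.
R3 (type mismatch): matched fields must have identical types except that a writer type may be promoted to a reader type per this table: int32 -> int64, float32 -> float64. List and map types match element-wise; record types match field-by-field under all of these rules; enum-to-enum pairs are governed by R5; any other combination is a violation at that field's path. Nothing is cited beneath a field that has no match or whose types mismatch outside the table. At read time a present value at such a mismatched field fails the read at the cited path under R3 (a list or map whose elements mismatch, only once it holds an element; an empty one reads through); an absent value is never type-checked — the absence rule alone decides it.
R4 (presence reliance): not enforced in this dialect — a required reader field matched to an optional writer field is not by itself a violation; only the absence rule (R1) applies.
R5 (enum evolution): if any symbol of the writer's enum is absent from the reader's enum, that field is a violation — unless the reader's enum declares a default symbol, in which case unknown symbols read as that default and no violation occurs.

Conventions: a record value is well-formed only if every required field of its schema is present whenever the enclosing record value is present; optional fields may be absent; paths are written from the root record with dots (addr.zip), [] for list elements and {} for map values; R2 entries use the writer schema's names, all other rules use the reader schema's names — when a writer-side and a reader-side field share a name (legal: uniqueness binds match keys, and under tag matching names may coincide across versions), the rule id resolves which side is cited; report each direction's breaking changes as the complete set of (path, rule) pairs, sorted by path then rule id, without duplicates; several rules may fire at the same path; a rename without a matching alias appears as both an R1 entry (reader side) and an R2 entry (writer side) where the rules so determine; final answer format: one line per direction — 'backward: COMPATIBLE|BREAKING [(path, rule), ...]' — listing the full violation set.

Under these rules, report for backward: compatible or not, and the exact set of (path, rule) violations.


each type pair in Event: writer, then reader
backward pass over Event, reader schema v2, writer schema v1:
  role: Role -> Role, writer optional; from role
  tags: list<float64> -> list<float64>, writer required; from tags
  latitude: float64 -> float64, writer required; from latitude
  age: int64 -> int64, writer required; from age
  blob: bytes -> bytes, writer required; from blob
  duration: int64 -> int64, writer optional; from duration
  id: no writer match
  primary (writer side), unknown to reader
  => backward: COMPATIBLE
the rest of the Event diff is inert for this question:
  removed field primary from record Event (its key 4 joins the reserved list) -> its effect on Event is confined to the forward direction, not asked
  added field id to record Event: required int32, tag 16, default -7 (in v2 it sits last) -> triggers nothing under Event's printed rules — same verdict
  enum Role (field role in record Event): symbol GUEST added -> its effect on Event is confined to the forward direction, not asked

backward: COMPATIBLE []


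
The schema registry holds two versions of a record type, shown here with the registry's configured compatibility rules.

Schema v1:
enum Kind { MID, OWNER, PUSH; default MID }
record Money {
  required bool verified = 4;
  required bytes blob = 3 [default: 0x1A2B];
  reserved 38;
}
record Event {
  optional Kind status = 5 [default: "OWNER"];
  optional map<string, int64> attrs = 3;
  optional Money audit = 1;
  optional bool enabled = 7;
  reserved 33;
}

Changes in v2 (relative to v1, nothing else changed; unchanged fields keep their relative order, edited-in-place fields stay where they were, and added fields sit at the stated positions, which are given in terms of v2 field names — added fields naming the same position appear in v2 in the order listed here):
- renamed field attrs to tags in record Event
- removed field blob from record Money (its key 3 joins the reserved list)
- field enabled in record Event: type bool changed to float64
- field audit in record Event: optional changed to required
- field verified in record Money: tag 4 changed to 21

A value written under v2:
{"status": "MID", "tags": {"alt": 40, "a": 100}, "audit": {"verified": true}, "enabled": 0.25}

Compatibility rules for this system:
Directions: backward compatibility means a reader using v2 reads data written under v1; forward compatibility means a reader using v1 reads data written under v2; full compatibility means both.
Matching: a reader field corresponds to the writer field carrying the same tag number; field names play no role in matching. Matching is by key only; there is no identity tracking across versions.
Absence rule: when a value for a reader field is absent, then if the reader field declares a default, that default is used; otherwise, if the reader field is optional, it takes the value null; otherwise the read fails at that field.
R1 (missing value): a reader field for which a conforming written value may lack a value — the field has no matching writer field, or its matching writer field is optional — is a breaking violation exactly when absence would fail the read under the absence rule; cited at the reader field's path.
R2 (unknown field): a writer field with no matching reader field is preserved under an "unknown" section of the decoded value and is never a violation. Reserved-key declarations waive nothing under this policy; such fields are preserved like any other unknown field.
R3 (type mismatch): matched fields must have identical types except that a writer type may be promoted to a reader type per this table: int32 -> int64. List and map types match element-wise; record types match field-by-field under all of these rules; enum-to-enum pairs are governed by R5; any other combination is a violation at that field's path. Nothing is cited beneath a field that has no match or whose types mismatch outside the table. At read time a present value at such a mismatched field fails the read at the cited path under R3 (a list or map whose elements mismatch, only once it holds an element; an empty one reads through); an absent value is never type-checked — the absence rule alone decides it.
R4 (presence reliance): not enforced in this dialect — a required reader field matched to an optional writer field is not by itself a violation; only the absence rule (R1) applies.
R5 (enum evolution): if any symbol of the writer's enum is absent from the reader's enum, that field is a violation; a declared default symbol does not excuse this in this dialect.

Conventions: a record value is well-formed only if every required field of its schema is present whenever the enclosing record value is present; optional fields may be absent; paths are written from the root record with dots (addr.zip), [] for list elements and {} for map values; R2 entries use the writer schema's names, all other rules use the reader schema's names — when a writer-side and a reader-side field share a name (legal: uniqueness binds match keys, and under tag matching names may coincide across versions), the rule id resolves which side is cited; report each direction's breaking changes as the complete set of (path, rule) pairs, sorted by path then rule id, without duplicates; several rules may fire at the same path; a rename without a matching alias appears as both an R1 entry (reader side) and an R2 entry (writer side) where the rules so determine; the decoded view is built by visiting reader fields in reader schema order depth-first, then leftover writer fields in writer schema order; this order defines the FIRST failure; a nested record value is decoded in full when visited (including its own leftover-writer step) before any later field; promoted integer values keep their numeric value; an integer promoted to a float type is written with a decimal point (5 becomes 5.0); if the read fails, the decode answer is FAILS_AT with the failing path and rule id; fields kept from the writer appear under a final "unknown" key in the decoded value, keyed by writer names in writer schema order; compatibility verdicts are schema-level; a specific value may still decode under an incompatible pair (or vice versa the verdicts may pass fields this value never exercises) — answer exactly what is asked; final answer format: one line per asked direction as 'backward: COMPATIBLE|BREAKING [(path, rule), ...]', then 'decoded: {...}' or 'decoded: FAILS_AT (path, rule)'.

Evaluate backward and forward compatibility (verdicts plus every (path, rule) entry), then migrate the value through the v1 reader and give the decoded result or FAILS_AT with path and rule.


in Event below, arrows point writer -> reader
backward for Event (reader v2, writer v1):
  Kind -> Kind, writer optional: status aligns to status
  map<string, int64> -> map<string, int64>, writer optional: tags aligns to attrs
  Money -> Money, writer optional: audit aligns to audit
  bool -> float64, writer optional: enabled aligns to enabled
  no writer field matches reader audit.verified
  audit.verified (writer side), unknown to reader
  audit.blob (writer side), unknown to reader
  rule R1 violated at audit
  rule R1 violated at audit.verified
  rule R3 violated at enabled
  => backward verdict for Event: BREAKING, 3 violation(s)
forward for Event (reader v1, writer v2):
  Kind -> Kind, writer optional: status aligns to status
  map<string, int64> -> map<string, int64>, writer optional: attrs aligns to tags
  Money -> Money, writer required: audit aligns to audit
  float64 -> bool, writer optional: enabled aligns to enabled
  no writer field matches reader audit.verified
  no writer field matches reader audit.blob
  audit.verified (writer side), unknown to reader
  rule R1 violated at audit.verified
  rule R3 violated at enabled
  => forward verdict for Event: BREAKING, 2 violation(s)
decode walk for Event under reader schema v1:
  status := "MID"
  attrs := {"alt": 40, "a": 100} (from writer tags)
  read fails at audit.verified under R1 (no fill)
  => FAILS_AT (audit.verified, R1)

backward: BREAKING [(audit, R1), (audit.verified, R1), (enabled, R3)]; forward: BREAKING [(audit.verified, R1), (enabled, R3)]; decoded: FAILS_AT (audit.verified, R1)


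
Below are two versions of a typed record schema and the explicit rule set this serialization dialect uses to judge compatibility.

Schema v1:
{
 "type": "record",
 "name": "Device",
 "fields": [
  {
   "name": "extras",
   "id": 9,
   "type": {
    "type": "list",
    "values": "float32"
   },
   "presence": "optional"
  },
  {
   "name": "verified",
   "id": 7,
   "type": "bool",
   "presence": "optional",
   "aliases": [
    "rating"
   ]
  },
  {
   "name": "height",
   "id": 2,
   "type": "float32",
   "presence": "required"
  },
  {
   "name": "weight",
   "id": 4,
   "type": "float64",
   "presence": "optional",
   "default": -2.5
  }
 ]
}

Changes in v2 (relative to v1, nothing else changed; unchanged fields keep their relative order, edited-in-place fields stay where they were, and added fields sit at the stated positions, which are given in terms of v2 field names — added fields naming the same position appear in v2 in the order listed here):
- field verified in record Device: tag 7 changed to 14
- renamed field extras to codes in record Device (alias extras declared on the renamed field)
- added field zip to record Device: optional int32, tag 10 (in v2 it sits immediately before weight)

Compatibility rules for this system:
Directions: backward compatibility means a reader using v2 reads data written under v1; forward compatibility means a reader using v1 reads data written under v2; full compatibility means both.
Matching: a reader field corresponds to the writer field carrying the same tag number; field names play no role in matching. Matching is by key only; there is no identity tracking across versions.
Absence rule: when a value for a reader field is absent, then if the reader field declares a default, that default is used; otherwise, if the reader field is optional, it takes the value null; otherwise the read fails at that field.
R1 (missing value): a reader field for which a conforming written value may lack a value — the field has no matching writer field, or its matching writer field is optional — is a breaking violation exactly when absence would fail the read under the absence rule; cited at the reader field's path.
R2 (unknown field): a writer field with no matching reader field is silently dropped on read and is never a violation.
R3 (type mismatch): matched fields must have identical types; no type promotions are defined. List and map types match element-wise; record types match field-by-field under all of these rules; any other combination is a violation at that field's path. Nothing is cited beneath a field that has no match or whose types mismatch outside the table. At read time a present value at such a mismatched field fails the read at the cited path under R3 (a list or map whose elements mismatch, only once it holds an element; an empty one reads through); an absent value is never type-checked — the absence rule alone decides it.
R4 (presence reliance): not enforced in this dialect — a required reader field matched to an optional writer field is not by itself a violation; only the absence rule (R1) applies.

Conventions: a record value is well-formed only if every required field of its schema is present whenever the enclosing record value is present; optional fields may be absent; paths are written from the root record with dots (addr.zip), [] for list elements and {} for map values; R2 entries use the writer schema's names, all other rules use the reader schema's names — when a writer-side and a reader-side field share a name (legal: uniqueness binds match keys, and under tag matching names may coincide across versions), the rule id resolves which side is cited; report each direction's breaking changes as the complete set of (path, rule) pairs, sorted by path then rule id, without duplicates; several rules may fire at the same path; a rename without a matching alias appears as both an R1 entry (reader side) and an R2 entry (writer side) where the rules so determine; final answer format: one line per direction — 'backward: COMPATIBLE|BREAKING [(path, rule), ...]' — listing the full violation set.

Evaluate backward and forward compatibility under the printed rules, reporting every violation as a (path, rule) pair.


in Device below, arrows point writer -> reader
backward on Device — v2 reading data written by v1:
  list<float32> -> list<float32>, writer optional: codes aligns to extras
  no writer field matches reader verified
  float32 -> float32, writer required: height aligns to height
  no writer field matches reader zip
  float64 -> float64, writer optional: weight aligns to weight
  verified (writer side), unknown to reader
  => backward verdict for Device: COMPATIBLE, no violations
forward on Device — v1 reading data written by v2:
  list<float32> -> list<float32>, writer optional: extras aligns to codes
  no writer field matches reader verified
  float32 -> float32, writer required: height aligns to height
  float64 -> float64, writer optional: weight aligns to weight
  verified (writer side), unknown to reader
  zip (writer side), unknown to reader
  => forward verdict for Device: COMPATIBLE, no violations

backward: COMPATIBLE []; forward: COMPATIBLE []


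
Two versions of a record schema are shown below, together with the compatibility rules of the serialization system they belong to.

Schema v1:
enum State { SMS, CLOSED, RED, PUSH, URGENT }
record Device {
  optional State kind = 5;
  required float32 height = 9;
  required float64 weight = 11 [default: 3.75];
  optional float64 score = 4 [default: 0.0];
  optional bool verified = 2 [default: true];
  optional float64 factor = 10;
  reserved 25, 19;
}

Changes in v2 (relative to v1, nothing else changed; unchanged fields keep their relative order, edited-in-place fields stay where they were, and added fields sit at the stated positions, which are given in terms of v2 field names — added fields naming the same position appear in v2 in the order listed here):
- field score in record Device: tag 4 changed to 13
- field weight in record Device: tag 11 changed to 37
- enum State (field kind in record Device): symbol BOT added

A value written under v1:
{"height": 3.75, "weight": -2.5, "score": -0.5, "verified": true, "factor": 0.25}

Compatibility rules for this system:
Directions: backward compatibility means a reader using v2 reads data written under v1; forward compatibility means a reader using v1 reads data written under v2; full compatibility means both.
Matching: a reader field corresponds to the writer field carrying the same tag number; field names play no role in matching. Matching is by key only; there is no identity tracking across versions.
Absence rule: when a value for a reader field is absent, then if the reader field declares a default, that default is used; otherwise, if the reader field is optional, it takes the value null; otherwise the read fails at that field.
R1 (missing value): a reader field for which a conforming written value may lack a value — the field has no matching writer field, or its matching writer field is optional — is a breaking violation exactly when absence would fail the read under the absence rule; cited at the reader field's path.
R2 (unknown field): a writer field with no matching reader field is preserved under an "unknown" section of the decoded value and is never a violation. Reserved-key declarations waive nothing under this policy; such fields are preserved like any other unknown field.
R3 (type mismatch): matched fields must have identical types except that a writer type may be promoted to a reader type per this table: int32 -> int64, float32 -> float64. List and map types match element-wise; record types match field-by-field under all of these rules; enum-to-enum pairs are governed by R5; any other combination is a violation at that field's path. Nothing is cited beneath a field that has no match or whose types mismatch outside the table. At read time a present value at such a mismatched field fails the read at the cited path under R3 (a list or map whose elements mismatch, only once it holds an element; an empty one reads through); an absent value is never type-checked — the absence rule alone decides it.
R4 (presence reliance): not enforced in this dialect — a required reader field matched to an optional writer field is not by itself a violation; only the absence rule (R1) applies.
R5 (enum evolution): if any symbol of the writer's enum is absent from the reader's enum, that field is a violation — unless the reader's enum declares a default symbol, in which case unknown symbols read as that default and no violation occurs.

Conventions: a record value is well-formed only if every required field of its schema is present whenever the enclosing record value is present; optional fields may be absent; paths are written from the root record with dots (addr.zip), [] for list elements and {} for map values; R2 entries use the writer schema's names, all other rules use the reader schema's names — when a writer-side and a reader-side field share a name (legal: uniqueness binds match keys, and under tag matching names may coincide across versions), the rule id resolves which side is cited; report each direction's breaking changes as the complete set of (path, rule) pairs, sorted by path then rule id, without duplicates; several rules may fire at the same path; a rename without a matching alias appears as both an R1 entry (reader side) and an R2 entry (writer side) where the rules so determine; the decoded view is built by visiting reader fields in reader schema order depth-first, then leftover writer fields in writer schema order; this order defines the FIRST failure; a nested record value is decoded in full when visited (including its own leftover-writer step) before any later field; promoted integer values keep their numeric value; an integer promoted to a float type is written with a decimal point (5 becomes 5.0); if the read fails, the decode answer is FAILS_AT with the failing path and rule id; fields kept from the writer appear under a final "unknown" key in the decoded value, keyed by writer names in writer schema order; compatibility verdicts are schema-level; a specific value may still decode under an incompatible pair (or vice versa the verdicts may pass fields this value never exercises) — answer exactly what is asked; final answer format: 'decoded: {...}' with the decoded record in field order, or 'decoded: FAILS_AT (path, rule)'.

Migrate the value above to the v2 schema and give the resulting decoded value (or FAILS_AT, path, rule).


in Device below, arrows point writer -> reader
migrating the Device value to v2:
  kind := null (not supplied -> null)
  height := 3.75
  weight := 3.75 (no value, default fills)
  score := 0.0 (no value, default fills)
  verified := true
  factor := 0.25
  writer weight: kept under "unknown"
  writer score: kept under "unknown"
  => decoded: {"kind": null, "height": 3.75, "weight": 3.75, "score": 0.0, "verified": true, "factor": 0.25, "unknown": {"weight": -2.5, "score": -0.5}}
remaining Device differences; none change what is asked:
  enum State (field kind in record Device): symbol BOT added -> a verdict-level change on Device — the shown value reads the same

decoded: {"kind": null, "height": 3.75, "weight": 3.75, "score": 0.0, "verified": true, "factor": 0.25, "unknown": {"weight": -2.5, "score": -0.5}}


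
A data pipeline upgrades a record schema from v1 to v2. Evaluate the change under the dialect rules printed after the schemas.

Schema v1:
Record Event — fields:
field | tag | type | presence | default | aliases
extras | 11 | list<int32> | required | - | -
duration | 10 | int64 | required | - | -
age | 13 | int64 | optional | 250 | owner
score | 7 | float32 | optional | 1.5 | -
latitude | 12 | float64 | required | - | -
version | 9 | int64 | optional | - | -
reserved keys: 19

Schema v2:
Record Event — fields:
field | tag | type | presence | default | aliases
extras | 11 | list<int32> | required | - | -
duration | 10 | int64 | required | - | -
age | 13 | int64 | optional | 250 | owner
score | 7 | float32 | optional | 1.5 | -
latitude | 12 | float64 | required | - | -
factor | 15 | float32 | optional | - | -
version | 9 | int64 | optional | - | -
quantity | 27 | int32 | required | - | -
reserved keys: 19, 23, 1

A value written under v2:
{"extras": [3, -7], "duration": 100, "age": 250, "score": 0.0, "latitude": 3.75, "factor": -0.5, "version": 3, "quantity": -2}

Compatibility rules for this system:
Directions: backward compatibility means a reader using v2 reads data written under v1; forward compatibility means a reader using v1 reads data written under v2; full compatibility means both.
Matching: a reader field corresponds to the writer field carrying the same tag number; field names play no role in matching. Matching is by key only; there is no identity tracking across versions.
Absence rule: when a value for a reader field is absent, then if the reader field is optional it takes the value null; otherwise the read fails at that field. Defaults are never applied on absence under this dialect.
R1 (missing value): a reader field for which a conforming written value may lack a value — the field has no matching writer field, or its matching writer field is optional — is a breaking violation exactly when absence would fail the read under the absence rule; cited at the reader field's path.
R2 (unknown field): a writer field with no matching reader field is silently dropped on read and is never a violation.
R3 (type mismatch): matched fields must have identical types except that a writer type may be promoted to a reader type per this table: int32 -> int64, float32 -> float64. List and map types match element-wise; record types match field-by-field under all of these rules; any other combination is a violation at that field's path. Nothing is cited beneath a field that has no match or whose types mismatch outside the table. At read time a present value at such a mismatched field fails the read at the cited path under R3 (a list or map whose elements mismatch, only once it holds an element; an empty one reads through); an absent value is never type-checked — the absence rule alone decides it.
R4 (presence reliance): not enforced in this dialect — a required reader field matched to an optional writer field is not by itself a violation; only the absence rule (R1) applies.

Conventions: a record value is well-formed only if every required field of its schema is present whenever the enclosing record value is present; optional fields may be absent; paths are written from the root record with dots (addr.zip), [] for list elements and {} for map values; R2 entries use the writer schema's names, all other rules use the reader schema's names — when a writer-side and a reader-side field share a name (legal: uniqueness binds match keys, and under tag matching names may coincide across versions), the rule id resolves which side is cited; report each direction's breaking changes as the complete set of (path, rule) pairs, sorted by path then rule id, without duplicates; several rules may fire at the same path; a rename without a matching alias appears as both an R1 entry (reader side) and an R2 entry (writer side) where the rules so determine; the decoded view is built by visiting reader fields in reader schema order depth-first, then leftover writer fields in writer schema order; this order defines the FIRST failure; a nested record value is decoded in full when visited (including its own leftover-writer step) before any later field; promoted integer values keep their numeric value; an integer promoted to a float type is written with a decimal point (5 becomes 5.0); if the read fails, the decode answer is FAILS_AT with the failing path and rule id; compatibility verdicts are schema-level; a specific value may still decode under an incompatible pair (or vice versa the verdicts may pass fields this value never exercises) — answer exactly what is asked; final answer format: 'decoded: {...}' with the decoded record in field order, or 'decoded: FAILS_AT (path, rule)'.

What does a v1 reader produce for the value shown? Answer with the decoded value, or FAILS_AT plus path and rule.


in Event below, arrows point writer -> reader
decoding the Event value with the v1 reader:
  extras := [3, -7]
  duration := 100
  age := 250
  score := 0.0
  latitude := 3.75
  version := 3
  writer factor: unknown -> dropped
  writer quantity: unknown -> dropped
  => decoded: {"extras": [3, -7], "duration": 100, "age": 250, "score": 0.0, "latitude": 3.75, "version": 3}
the other Event changes do not affect what is asked:
  added field quantity to record Event: required int32, tag 27 (in v2 it sits last) -> matters for Event compatibility verdicts, not for this value's decode
  added field factor to record Event: optional float32, tag 15 (in v2 it sits immediately before version) -> no rule fires on it and the decoded Event view is identical with or without it

decoded: {"extras": [3, -7], "duration": 100, "age": 250, "score": 0.0, "latitude": 3.75, "version": 3}
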